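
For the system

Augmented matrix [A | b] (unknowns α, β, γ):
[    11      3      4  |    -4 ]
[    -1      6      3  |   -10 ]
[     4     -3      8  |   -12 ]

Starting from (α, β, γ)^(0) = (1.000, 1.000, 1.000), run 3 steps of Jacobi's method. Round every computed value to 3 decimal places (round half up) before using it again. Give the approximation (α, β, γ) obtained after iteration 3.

Iteration 1:
  α = (-4 - (3)·1.000 - (4)·1.000) / (11) = -1.000
  β = (-10 - (-1)·1.000 - (3)·1.000) / (6) = -2.000
  γ = (-12 - (4)·1.000 - (-3)·1.000) / (8) = -1.625
Iteration 2:
  α = (-4 - (3)·-2.000 - (4)·-1.625) / (11) = 0.773
  β = (-10 - (-1)·-1.000 - (3)·-1.625) / (6) = -1.021
  γ = (-12 - (4)·-1.000 - (-3)·-2.000) / (8) = -1.750
Iteration 3:
  α = (-4 - (3)·-1.021 - (4)·-1.750) / (11) = 0.551
  β = (-10 - (-1)·0.773 - (3)·-1.750) / (6) = -0.663
  γ = (-12 - (4)·0.773 - (-3)·-1.021) / (8) = -2.269

(0.551, -0.663, -2.269)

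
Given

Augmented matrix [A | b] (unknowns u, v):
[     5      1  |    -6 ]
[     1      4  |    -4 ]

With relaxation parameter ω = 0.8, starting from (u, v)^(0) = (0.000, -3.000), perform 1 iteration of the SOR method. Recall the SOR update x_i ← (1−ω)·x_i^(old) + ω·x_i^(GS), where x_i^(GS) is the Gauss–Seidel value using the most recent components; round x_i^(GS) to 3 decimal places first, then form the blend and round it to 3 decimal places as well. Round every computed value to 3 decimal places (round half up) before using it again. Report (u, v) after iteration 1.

(-0.480, -1.304)

Iteration 1:
  u: GS value = (-6 - (1)·-3.000) / (5) = -0.600;  u ← (1−ω)·0.000 + ω·-0.600 = -0.480
  v: GS value = (-4 - (1)·-0.480) / (4) = -0.880;  v ← (1−ω)·-3.000 + ω·-0.880 = -1.304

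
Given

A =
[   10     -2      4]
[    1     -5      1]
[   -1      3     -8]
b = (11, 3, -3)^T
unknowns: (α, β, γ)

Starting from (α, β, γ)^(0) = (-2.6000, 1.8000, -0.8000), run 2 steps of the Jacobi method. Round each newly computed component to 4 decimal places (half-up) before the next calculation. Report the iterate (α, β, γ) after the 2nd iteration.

Iteration 1:
  α = (11 - (-2)·1.8000 - (4)·-0.8000) / (10) = 1.7800
  β = (3 - (1)·-2.6000 - (1)·-0.8000) / (-5) = -1.2800
  γ = (-3 - (-1)·-2.6000 - (3)·1.8000) / (-8) = 1.3750
Iteration 2:
  α = (11 - (-2)·-1.2800 - (4)·1.3750) / (10) = 0.2940
  β = (3 - (1)·1.7800 - (1)·1.3750) / (-5) = 0.0310
  γ = (-3 - (-1)·1.7800 - (3)·-1.2800) / (-8) = -0.3275

(0.2940, 0.0310, -0.3275)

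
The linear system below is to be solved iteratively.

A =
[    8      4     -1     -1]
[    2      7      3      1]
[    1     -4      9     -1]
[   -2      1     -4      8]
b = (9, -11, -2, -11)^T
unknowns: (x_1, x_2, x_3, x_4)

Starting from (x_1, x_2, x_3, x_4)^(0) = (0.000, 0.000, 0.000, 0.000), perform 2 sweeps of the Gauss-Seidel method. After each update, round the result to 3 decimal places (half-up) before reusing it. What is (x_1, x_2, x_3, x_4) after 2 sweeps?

Iteration 1:
  x_1 = (9 - (4)·0.000 - (-1)·0.000 - (-1)·0.000) / (8) = 1.125
  x_2 = (-11 - (2)·1.125 - (3)·0.000 - (1)·0.000) / (7) = -1.893
  x_3 = (-2 - (1)·1.125 - (-4)·-1.893 - (-1)·0.000) / (9) = -1.189
  x_4 = (-11 - (-2)·1.125 - (1)·-1.893 - (-4)·-1.189) / (8) = -1.452
Iteration 2:
  x_1 = (9 - (4)·-1.893 - (-1)·-1.189 - (-1)·-1.452) / (8) = 1.741
  x_2 = (-11 - (2)·1.741 - (3)·-1.189 - (1)·-1.452) / (7) = -1.352
  x_3 = (-2 - (1)·1.741 - (-4)·-1.352 - (-1)·-1.452) / (9) = -1.178
  x_4 = (-11 - (-2)·1.741 - (1)·-1.352 - (-4)·-1.178) / (8) = -1.360

(1.741, -1.352, -1.178, -1.360)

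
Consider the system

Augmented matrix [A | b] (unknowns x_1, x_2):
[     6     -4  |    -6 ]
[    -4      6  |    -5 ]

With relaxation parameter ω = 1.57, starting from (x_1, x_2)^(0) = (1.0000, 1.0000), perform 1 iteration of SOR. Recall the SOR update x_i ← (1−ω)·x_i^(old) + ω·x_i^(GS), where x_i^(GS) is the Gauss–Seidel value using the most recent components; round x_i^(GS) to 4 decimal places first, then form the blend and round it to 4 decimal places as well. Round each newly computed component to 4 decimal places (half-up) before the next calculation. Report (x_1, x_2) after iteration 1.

Iteration 1:
  x_1: GS value = (-6 - (-4)·1.0000) / (6) = -0.3333;  x_1 ← (1−ω)·1.0000 + ω·-0.3333 = -1.0933
  x_2: GS value = (-5 - (-4)·-1.0933) / (6) = -1.5622;  x_2 ← (1−ω)·1.0000 + ω·-1.5622 = -3.0227

(-1.0933, -3.0227)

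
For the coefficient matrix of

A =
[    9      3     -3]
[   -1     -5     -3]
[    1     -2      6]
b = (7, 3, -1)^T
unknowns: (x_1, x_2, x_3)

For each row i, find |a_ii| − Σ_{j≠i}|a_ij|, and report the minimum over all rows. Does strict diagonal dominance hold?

1

row 1: |9| − (3+3) = 3
row 2: |-5| − (1+3) = 1
row 3: |6| − (1+2) = 3
minimum over rows = 1 → strictly diagonally dominant (convergence guaranteed)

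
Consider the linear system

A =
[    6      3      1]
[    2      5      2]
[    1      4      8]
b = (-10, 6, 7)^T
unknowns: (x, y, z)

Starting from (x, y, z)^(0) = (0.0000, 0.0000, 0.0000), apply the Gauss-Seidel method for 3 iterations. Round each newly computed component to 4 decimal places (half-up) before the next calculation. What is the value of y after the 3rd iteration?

2.2686

Iteration 1:
  x = (-10 - (3)·0.0000 - (1)·0.0000) / (6) = -1.6667
  y = (6 - (2)·-1.6667 - (2)·0.0000) / (5) = 1.8667
  z = (7 - (1)·-1.6667 - (4)·1.8667) / (8) = 0.1500
Iteration 2:
  x = (-10 - (3)·1.8667 - (1)·0.1500) / (6) = -2.6250
  y = (6 - (2)·-2.6250 - (2)·0.1500) / (5) = 2.1900
  z = (7 - (1)·-2.6250 - (4)·2.1900) / (8) = 0.1081
Iteration 3:
  x = (-10 - (3)·2.1900 - (1)·0.1081) / (6) = -2.7797
  y = (6 - (2)·-2.7797 - (2)·0.1081) / (5) = 2.2686
  z = (7 - (1)·-2.7797 - (4)·2.2686) / (8) = 0.0882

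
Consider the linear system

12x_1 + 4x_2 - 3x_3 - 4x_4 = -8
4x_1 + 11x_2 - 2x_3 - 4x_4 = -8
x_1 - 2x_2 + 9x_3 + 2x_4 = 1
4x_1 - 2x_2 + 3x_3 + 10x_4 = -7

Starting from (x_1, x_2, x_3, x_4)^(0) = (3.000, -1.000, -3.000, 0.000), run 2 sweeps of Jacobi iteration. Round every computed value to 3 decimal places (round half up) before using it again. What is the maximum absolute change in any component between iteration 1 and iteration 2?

1.513

Iteration 1:
  x_1 = (-8 - (4)·-1.000 - (-3)·-3.000 - (-4)·0.000) / (12) = -1.083
  x_2 = (-8 - (4)·3.000 - (-2)·-3.000 - (-4)·0.000) / (11) = -2.364
  x_3 = (1 - (1)·3.000 - (-2)·-1.000 - (2)·0.000) / (9) = -0.444
  x_4 = (-7 - (4)·3.000 - (-2)·-1.000 - (3)·-3.000) / (10) = -1.200
Iteration 2:
  x_1 = (-8 - (4)·-2.364 - (-3)·-0.444 - (-4)·-1.200) / (12) = -0.390
  x_2 = (-8 - (4)·-1.083 - (-2)·-0.444 - (-4)·-1.200) / (11) = -0.851
  x_3 = (1 - (1)·-1.083 - (-2)·-2.364 - (2)·-1.200) / (9) = -0.027
  x_4 = (-7 - (4)·-1.083 - (-2)·-2.364 - (3)·-0.444) / (10) = -0.606
Change: (0.693, 1.513, 0.417, 0.594) → max |·| = 1.513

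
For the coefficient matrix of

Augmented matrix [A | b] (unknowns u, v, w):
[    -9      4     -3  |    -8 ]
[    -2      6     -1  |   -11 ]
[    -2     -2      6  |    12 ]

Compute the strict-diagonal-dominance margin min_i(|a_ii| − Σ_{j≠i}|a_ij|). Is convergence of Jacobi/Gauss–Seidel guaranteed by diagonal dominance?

row 1: |-9| − (4+3) = 2
row 2: |6| − (2+1) = 3
row 3: |6| − (2+2) = 2
minimum over rows = 2 → strictly diagonally dominant (convergence guaranteed)

2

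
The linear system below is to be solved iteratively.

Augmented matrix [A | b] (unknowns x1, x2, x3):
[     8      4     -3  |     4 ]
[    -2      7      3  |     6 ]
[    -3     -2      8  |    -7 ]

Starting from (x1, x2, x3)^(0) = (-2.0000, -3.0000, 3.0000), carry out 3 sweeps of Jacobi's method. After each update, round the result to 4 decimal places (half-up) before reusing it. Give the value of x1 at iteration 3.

-0.8664

Iteration 1:
  x1 = (4 - (4)·-3.0000 - (-3)·3.0000) / (8) = 3.1250
  x2 = (6 - (-2)·-2.0000 - (3)·3.0000) / (7) = -1.0000
  x3 = (-7 - (-3)·-2.0000 - (-2)·-3.0000) / (8) = -2.3750
Iteration 2:
  x1 = (4 - (4)·-1.0000 - (-3)·-2.3750) / (8) = 0.1094
  x2 = (6 - (-2)·3.1250 - (3)·-2.3750) / (7) = 2.7679
  x3 = (-7 - (-3)·3.1250 - (-2)·-1.0000) / (8) = 0.0469
Iteration 3:
  x1 = (4 - (4)·2.7679 - (-3)·0.0469) / (8) = -0.8664
  x2 = (6 - (-2)·0.1094 - (3)·0.0469) / (7) = 0.8683
  x3 = (-7 - (-3)·0.1094 - (-2)·2.7679) / (8) = -0.1420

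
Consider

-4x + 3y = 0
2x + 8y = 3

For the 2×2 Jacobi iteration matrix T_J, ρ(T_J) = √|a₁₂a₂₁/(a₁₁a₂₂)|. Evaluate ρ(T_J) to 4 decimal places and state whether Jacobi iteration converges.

0.4330

a₁₂a₂₁/(a₁₁a₂₂) = (3)·(2) / ((-4)·(8)) = -0.187500
ρ = √|-0.187500| = √0.187500 = 0.4330
ρ < 1, so Jacobi converges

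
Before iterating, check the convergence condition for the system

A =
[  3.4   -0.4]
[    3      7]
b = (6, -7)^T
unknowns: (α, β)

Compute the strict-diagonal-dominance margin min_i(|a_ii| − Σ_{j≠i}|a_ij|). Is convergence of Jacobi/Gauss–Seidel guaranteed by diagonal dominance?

row 1: |3.4| − (0.4) = 3
row 2: |7| − (3) = 4
minimum over rows = 3 → strictly diagonally dominant (convergence guaranteed)

3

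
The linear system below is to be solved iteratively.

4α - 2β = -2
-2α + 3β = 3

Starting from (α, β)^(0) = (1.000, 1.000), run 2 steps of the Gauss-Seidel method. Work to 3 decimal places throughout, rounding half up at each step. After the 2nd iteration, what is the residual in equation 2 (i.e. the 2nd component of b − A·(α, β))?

0.000

Iteration 1:
  α = (-2 - (-2)·1.000) / (4) = 0.000
  β = (3 - (-2)·0.000) / (3) = 1.000
Iteration 2:
  α = (-2 - (-2)·1.000) / (4) = 0.000
  β = (3 - (-2)·0.000) / (3) = 1.000
Residual b − A·x = (0.000, 0.000)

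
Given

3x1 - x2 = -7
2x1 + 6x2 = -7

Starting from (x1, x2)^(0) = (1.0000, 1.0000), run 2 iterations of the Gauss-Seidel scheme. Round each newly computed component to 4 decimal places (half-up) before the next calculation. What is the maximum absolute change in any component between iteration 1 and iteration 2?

Iteration 1:
  x1 = (-7 - (-1)·1.0000) / (3) = -2.0000
  x2 = (-7 - (2)·-2.0000) / (6) = -0.5000
Iteration 2:
  x1 = (-7 - (-1)·-0.5000) / (3) = -2.5000
  x2 = (-7 - (2)·-2.5000) / (6) = -0.3333
Change: (-0.5000, 0.1667) → max |·| = 0.5000

0.5000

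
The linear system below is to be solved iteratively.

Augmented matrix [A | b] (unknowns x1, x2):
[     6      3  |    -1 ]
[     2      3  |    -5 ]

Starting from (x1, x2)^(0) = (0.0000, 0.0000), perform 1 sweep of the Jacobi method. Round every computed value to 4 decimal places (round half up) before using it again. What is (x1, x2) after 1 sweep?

Iteration 1:
  x1 = (-1 - (3)·0.0000) / (6) = -0.1667
  x2 = (-5 - (2)·0.0000) / (3) = -1.6667

(-0.1667, -1.6667)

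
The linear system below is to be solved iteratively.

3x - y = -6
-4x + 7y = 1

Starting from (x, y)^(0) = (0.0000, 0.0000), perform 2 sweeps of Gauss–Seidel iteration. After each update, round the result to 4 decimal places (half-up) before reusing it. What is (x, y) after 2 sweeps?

(-2.3333, -1.1905)

Iteration 1:
  x = (-6 - (-1)·0.0000) / (3) = -2.0000
  y = (1 - (-4)·-2.0000) / (7) = -1.0000
Iteration 2:
  x = (-6 - (-1)·-1.0000) / (3) = -2.3333
  y = (1 - (-4)·-2.3333) / (7) = -1.1905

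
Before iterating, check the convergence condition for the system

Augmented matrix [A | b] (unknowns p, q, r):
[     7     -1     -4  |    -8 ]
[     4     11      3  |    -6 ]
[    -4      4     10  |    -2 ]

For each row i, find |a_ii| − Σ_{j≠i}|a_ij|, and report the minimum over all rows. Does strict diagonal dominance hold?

2

row 1: |7| − (1+4) = 2
row 2: |11| − (4+3) = 4
row 3: |10| − (4+4) = 2
minimum over rows = 2 → strictly diagonally dominant (convergence guaranteed)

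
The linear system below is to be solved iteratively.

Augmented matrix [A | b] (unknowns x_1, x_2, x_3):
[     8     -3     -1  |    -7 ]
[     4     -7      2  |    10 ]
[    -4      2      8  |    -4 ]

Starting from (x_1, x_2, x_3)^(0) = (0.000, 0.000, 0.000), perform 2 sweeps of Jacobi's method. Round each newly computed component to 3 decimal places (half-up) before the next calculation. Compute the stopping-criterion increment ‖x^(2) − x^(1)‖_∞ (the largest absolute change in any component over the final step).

0.642

Iteration 1:
  x_1 = (-7 - (-3)·0.000 - (-1)·0.000) / (8) = -0.875
  x_2 = (10 - (4)·0.000 - (2)·0.000) / (-7) = -1.429
  x_3 = (-4 - (-4)·0.000 - (2)·0.000) / (8) = -0.500
Iteration 2:
  x_1 = (-7 - (-3)·-1.429 - (-1)·-0.500) / (8) = -1.473
  x_2 = (10 - (4)·-0.875 - (2)·-0.500) / (-7) = -2.071
  x_3 = (-4 - (-4)·-0.875 - (2)·-1.429) / (8) = -0.580
Change: (-0.598, -0.642, -0.080) → max |·| = 0.642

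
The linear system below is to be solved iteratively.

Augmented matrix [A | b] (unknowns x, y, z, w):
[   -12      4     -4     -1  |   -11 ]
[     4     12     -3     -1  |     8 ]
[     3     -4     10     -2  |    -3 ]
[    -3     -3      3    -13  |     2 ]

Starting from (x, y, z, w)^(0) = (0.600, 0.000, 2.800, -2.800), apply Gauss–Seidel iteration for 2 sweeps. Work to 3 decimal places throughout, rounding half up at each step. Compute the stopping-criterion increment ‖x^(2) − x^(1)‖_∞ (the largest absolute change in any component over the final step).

1.267

Iteration 1:
  x = (-11 - (4)·0.000 - (-4)·2.800 - (-1)·-2.800) / (-12) = 0.217
  y = (8 - (4)·0.217 - (-3)·2.800 - (-1)·-2.800) / (12) = 1.061
  z = (-3 - (3)·0.217 - (-4)·1.061 - (-2)·-2.800) / (10) = -0.501
  w = (2 - (-3)·0.217 - (-3)·1.061 - (3)·-0.501) / (-13) = -0.564
Iteration 2:
  x = (-11 - (4)·1.061 - (-4)·-0.501 - (-1)·-0.564) / (-12) = 1.484
  y = (8 - (4)·1.484 - (-3)·-0.501 - (-1)·-0.564) / (12) = 0.000
  z = (-3 - (3)·1.484 - (-4)·0.000 - (-2)·-0.564) / (10) = -0.858
  w = (2 - (-3)·1.484 - (-3)·0.000 - (3)·-0.858) / (-13) = -0.694
Change: (1.267, -1.061, -0.357, -0.130) → max |·| = 1.267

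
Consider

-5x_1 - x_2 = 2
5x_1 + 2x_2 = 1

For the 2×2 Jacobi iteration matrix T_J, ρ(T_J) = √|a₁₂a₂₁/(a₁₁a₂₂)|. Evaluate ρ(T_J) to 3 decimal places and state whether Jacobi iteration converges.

0.707

a₁₂a₂₁/(a₁₁a₂₂) = (-1)·(5) / ((-5)·(2)) = 0.500000
ρ = √|0.500000| = √0.500000 = 0.707
ρ < 1, so Jacobi converges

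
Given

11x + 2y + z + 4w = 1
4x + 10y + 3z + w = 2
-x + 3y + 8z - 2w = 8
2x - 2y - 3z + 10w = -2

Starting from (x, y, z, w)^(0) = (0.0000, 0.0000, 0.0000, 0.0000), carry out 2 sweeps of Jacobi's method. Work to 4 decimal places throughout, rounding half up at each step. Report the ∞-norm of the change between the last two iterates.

Iteration 1:
  x = (1 - (2)·0.0000 - (1)·0.0000 - (4)·0.0000) / (11) = 0.0909
  y = (2 - (4)·0.0000 - (3)·0.0000 - (1)·0.0000) / (10) = 0.2000
  z = (8 - (-1)·0.0000 - (3)·0.0000 - (-2)·0.0000) / (8) = 1.0000
  w = (-2 - (2)·0.0000 - (-2)·0.0000 - (-3)·0.0000) / (10) = -0.2000
Iteration 2:
  x = (1 - (2)·0.2000 - (1)·1.0000 - (4)·-0.2000) / (11) = 0.0364
  y = (2 - (4)·0.0909 - (3)·1.0000 - (1)·-0.2000) / (10) = -0.1164
  z = (8 - (-1)·0.0909 - (3)·0.2000 - (-2)·-0.2000) / (8) = 0.8864
  w = (-2 - (2)·0.0909 - (-2)·0.2000 - (-3)·1.0000) / (10) = 0.1218
Change: (-0.0545, -0.3164, -0.1136, 0.3218) → max |·| = 0.3218

0.3218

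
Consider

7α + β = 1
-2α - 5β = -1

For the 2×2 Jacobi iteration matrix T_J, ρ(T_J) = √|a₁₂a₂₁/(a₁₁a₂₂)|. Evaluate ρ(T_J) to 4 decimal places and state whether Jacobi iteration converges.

a₁₂a₂₁/(a₁₁a₂₂) = (1)·(-2) / ((7)·(-5)) = 0.057143
ρ = √|0.057143| = √0.057143 = 0.2390
ρ < 1, so Jacobi converges

0.2390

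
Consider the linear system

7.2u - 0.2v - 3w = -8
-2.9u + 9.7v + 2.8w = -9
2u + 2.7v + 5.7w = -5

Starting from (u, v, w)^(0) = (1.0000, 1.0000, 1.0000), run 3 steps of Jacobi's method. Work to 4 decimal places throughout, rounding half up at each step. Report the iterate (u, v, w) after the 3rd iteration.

(-1.2157, -1.4194, 0.0716)

Iteration 1:
  u = (-8 - (-0.2)·1.0000 - (-3)·1.0000) / (7.2) = -0.6667
  v = (-9 - (-2.9)·1.0000 - (2.8)·1.0000) / (9.7) = -0.9175
  w = (-5 - (2)·1.0000 - (2.7)·1.0000) / (5.7) = -1.7018
Iteration 2:
  u = (-8 - (-0.2)·-0.9175 - (-3)·-1.7018) / (7.2) = -1.8457
  v = (-9 - (-2.9)·-0.6667 - (2.8)·-1.7018) / (9.7) = -0.6359
  w = (-5 - (2)·-0.6667 - (2.7)·-0.9175) / (5.7) = -0.2087
Iteration 3:
  u = (-8 - (-0.2)·-0.6359 - (-3)·-0.2087) / (7.2) = -1.2157
  v = (-9 - (-2.9)·-1.8457 - (2.8)·-0.2087) / (9.7) = -1.4194
  w = (-5 - (2)·-1.8457 - (2.7)·-0.6359) / (5.7) = 0.0716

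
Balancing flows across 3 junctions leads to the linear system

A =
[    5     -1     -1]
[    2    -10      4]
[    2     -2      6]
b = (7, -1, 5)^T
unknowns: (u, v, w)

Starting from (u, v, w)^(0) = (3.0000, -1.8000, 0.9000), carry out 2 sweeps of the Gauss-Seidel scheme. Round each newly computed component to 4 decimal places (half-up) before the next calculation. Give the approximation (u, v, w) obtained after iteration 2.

Iteration 1:
  u = (7 - (-1)·-1.8000 - (-1)·0.9000) / (5) = 1.2200
  v = (-1 - (2)·1.2200 - (4)·0.9000) / (-10) = 0.7040
  w = (5 - (2)·1.2200 - (-2)·0.7040) / (6) = 0.6613
Iteration 2:
  u = (7 - (-1)·0.7040 - (-1)·0.6613) / (5) = 1.6731
  v = (-1 - (2)·1.6731 - (4)·0.6613) / (-10) = 0.6991
  w = (5 - (2)·1.6731 - (-2)·0.6991) / (6) = 0.5087

(1.6731, 0.6991, 0.5087)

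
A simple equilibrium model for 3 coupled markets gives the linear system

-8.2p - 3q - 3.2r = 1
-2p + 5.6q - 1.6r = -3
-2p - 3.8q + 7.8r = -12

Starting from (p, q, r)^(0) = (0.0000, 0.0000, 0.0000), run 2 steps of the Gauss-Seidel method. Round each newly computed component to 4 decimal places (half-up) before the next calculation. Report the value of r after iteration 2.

Iteration 1:
  p = (1 - (-3)·0.0000 - (-3.2)·0.0000) / (-8.2) = -0.1220
  q = (-3 - (-2)·-0.1220 - (-1.6)·0.0000) / (5.6) = -0.5793
  r = (-12 - (-2)·-0.1220 - (-3.8)·-0.5793) / (7.8) = -1.8520
Iteration 2:
  p = (1 - (-3)·-0.5793 - (-3.2)·-1.8520) / (-8.2) = 0.8127
  q = (-3 - (-2)·0.8127 - (-1.6)·-1.8520) / (5.6) = -0.7746
  r = (-12 - (-2)·0.8127 - (-3.8)·-0.7746) / (7.8) = -1.7074

-1.7074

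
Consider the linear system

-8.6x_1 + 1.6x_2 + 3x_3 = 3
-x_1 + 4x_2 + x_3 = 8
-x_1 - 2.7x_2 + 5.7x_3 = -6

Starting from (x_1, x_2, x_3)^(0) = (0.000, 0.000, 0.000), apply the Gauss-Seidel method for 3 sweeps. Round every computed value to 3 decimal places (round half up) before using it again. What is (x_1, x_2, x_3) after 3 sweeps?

(-0.005, 2.024, -0.095)

Iteration 1:
  x_1 = (3 - (1.6)·0.000 - (3)·0.000) / (-8.6) = -0.349
  x_2 = (8 - (-1)·-0.349 - (1)·0.000) / (4) = 1.913
  x_3 = (-6 - (-1)·-0.349 - (-2.7)·1.913) / (5.7) = -0.208
Iteration 2:
  x_1 = (3 - (1.6)·1.913 - (3)·-0.208) / (-8.6) = -0.065
  x_2 = (8 - (-1)·-0.065 - (1)·-0.208) / (4) = 2.036
  x_3 = (-6 - (-1)·-0.065 - (-2.7)·2.036) / (5.7) = -0.100
Iteration 3:
  x_1 = (3 - (1.6)·2.036 - (3)·-0.100) / (-8.6) = -0.005
  x_2 = (8 - (-1)·-0.005 - (1)·-0.100) / (4) = 2.024
  x_3 = (-6 - (-1)·-0.005 - (-2.7)·2.024) / (5.7) = -0.095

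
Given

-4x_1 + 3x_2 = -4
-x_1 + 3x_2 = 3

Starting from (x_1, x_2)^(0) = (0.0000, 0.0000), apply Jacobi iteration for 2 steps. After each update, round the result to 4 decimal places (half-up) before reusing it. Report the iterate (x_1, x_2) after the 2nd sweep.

Iteration 1:
  x_1 = (-4 - (3)·0.0000) / (-4) = 1.0000
  x_2 = (3 - (-1)·0.0000) / (3) = 1.0000
Iteration 2:
  x_1 = (-4 - (3)·1.0000) / (-4) = 1.7500
  x_2 = (3 - (-1)·1.0000) / (3) = 1.3333

(1.7500, 1.3333)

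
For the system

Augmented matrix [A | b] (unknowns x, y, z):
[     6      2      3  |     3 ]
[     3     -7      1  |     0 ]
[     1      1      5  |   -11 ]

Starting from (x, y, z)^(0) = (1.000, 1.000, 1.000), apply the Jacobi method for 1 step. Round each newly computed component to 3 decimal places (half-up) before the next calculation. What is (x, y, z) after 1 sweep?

Iteration 1:
  x = (3 - (2)·1.000 - (3)·1.000) / (6) = -0.333
  y = (0 - (3)·1.000 - (1)·1.000) / (-7) = 0.571
  z = (-11 - (1)·1.000 - (1)·1.000) / (5) = -2.600

(-0.333, 0.571, -2.600)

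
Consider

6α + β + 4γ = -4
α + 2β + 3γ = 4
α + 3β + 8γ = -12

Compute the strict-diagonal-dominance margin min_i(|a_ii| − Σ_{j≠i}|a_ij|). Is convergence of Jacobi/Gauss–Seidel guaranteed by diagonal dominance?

-2

row 1: |6| − (1+4) = 1
row 2: |2| − (1+3) = -2
row 3: |8| − (1+3) = 4
minimum over rows = -2 → not strictly diagonally dominant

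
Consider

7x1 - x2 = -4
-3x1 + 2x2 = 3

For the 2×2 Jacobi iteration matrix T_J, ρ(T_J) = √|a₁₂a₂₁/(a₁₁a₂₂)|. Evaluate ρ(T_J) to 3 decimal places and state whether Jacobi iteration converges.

a₁₂a₂₁/(a₁₁a₂₂) = (-1)·(-3) / ((7)·(2)) = 0.214286
ρ = √|0.214286| = √0.214286 = 0.463
ρ < 1, so Jacobi converges

0.463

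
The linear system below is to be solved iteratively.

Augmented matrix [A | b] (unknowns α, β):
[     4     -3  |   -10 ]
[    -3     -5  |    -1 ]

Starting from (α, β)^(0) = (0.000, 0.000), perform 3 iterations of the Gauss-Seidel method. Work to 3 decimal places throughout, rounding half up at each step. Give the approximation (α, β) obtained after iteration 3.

(-1.799, 1.279)

Iteration 1:
  α = (-10 - (-3)·0.000) / (4) = -2.500
  β = (-1 - (-3)·-2.500) / (-5) = 1.700
Iteration 2:
  α = (-10 - (-3)·1.700) / (4) = -1.225
  β = (-1 - (-3)·-1.225) / (-5) = 0.935
Iteration 3:
  α = (-10 - (-3)·0.935) / (4) = -1.799
  β = (-1 - (-3)·-1.799) / (-5) = 1.279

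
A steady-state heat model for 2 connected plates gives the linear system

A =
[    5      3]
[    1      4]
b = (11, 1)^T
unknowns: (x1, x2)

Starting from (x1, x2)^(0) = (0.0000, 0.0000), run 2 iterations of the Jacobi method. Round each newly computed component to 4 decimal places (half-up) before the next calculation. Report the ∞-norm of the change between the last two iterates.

Iteration 1:
  x1 = (11 - (3)·0.0000) / (5) = 2.2000
  x2 = (1 - (1)·0.0000) / (4) = 0.2500
Iteration 2:
  x1 = (11 - (3)·0.2500) / (5) = 2.0500
  x2 = (1 - (1)·2.2000) / (4) = -0.3000
Change: (-0.1500, -0.5500) → max |·| = 0.5500

0.5500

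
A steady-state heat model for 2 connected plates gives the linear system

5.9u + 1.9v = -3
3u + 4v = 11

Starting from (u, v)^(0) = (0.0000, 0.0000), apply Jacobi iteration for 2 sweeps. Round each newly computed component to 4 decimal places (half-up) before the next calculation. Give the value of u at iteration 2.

-1.3941

Iteration 1:
  u = (-3 - (1.9)·0.0000) / (5.9) = -0.5085
  v = (11 - (3)·0.0000) / (4) = 2.7500
Iteration 2:
  u = (-3 - (1.9)·2.7500) / (5.9) = -1.3941
  v = (11 - (3)·-0.5085) / (4) = 3.1314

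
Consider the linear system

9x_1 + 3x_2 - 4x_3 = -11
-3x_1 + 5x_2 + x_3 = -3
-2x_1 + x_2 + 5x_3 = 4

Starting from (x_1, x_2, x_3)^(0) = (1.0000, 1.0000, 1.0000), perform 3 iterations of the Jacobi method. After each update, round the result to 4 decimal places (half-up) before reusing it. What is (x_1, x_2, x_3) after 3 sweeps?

Iteration 1:
  x_1 = (-11 - (3)·1.0000 - (-4)·1.0000) / (9) = -1.1111
  x_2 = (-3 - (-3)·1.0000 - (1)·1.0000) / (5) = -0.2000
  x_3 = (4 - (-2)·1.0000 - (1)·1.0000) / (5) = 1.0000
Iteration 2:
  x_1 = (-11 - (3)·-0.2000 - (-4)·1.0000) / (9) = -0.7111
  x_2 = (-3 - (-3)·-1.1111 - (1)·1.0000) / (5) = -1.4667
  x_3 = (4 - (-2)·-1.1111 - (1)·-0.2000) / (5) = 0.3956
Iteration 3:
  x_1 = (-11 - (3)·-1.4667 - (-4)·0.3956) / (9) = -0.5575
  x_2 = (-3 - (-3)·-0.7111 - (1)·0.3956) / (5) = -1.1058
  x_3 = (4 - (-2)·-0.7111 - (1)·-1.4667) / (5) = 0.8089

(-0.5575, -1.1058, 0.8089)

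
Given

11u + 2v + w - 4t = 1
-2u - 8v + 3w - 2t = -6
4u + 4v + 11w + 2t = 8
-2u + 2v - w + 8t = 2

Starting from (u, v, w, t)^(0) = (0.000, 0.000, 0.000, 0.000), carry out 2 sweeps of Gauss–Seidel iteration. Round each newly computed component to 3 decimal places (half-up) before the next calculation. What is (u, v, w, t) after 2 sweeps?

(-0.028, 0.882, 0.390, 0.071)

Iteration 1:
  u = (1 - (2)·0.000 - (1)·0.000 - (-4)·0.000) / (11) = 0.091
  v = (-6 - (-2)·0.091 - (3)·0.000 - (-2)·0.000) / (-8) = 0.727
  w = (8 - (4)·0.091 - (4)·0.727 - (2)·0.000) / (11) = 0.430
  t = (2 - (-2)·0.091 - (2)·0.727 - (-1)·0.430) / (8) = 0.145
Iteration 2:
  u = (1 - (2)·0.727 - (1)·0.430 - (-4)·0.145) / (11) = -0.028
  v = (-6 - (-2)·-0.028 - (3)·0.430 - (-2)·0.145) / (-8) = 0.882
  w = (8 - (4)·-0.028 - (4)·0.882 - (2)·0.145) / (11) = 0.390
  t = (2 - (-2)·-0.028 - (2)·0.882 - (-1)·0.390) / (8) = 0.071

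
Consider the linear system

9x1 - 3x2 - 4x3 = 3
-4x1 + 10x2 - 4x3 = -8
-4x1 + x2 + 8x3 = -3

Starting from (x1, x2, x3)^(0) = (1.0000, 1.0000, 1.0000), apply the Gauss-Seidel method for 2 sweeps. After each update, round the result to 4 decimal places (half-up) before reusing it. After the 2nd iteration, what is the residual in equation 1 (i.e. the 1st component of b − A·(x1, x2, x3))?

Iteration 1:
  x1 = (3 - (-3)·1.0000 - (-4)·1.0000) / (9) = 1.1111
  x2 = (-8 - (-4)·1.1111 - (-4)·1.0000) / (10) = 0.0444
  x3 = (-3 - (-4)·1.1111 - (1)·0.0444) / (8) = 0.1750
Iteration 2:
  x1 = (3 - (-3)·0.0444 - (-4)·0.1750) / (9) = 0.4259
  x2 = (-8 - (-4)·0.4259 - (-4)·0.1750) / (10) = -0.5596
  x3 = (-3 - (-4)·0.4259 - (1)·-0.5596) / (8) = -0.0921
Residual b − A·x = (-2.8803, -1.0688, 0.0000)

-2.8803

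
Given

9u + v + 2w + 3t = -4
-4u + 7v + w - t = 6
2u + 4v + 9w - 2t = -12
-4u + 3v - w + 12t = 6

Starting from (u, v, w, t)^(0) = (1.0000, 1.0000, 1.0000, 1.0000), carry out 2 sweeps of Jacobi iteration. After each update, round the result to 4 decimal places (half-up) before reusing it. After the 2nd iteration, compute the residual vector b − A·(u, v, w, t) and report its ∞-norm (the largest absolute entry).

5.4998

Iteration 1:
  u = (-4 - (1)·1.0000 - (2)·1.0000 - (3)·1.0000) / (9) = -1.1111
  v = (6 - (-4)·1.0000 - (1)·1.0000 - (-1)·1.0000) / (7) = 1.4286
  w = (-12 - (2)·1.0000 - (4)·1.0000 - (-2)·1.0000) / (9) = -1.7778
  t = (6 - (-4)·1.0000 - (3)·1.0000 - (-1)·1.0000) / (12) = 0.6667
Iteration 2:
  u = (-4 - (1)·1.4286 - (2)·-1.7778 - (3)·0.6667) / (9) = -0.4303
  v = (6 - (-4)·-1.1111 - (1)·-1.7778 - (-1)·0.6667) / (7) = 0.5714
  w = (-12 - (2)·-1.1111 - (4)·1.4286 - (-2)·0.6667) / (9) = -1.5732
  t = (6 - (-4)·-1.1111 - (3)·1.4286 - (-1)·-1.7778) / (12) = -0.3757
Residual b − A·x = (3.5748, 1.4765, -0.0176, 5.4998); ∞-norm = 5.4998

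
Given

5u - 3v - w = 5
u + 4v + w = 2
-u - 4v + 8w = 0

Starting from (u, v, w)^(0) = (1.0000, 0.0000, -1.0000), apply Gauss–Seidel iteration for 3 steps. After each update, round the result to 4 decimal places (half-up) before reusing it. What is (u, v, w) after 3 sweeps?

(1.0736, 0.1808, 0.2246)

Iteration 1:
  u = (5 - (-3)·0.0000 - (-1)·-1.0000) / (5) = 0.8000
  v = (2 - (1)·0.8000 - (1)·-1.0000) / (4) = 0.5500
  w = (0 - (-1)·0.8000 - (-4)·0.5500) / (8) = 0.3750
Iteration 2:
  u = (5 - (-3)·0.5500 - (-1)·0.3750) / (5) = 1.4050
  v = (2 - (1)·1.4050 - (1)·0.3750) / (4) = 0.0550
  w = (0 - (-1)·1.4050 - (-4)·0.0550) / (8) = 0.2031
Iteration 3:
  u = (5 - (-3)·0.0550 - (-1)·0.2031) / (5) = 1.0736
  v = (2 - (1)·1.0736 - (1)·0.2031) / (4) = 0.1808
  w = (0 - (-1)·1.0736 - (-4)·0.1808) / (8) = 0.2246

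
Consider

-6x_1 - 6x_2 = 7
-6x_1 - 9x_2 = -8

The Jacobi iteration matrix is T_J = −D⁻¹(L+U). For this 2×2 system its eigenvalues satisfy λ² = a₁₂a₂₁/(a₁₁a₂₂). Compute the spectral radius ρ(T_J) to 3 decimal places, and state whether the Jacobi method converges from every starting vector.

0.816

a₁₂a₂₁/(a₁₁a₂₂) = (-6)·(-6) / ((-6)·(-9)) = 0.666667
ρ = √|0.666667| = √0.666667 = 0.816
ρ < 1, so Jacobi converges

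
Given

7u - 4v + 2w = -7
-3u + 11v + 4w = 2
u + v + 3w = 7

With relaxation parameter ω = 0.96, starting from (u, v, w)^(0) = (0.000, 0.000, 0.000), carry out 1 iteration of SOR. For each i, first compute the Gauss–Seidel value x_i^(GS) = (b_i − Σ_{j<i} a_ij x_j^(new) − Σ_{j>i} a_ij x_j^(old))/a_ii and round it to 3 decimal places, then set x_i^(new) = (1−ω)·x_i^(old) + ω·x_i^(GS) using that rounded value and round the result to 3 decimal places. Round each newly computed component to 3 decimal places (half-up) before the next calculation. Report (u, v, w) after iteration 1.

Iteration 1:
  u: GS value = (-7 - (-4)·0.000 - (2)·0.000) / (7) = -1.000;  u ← (1−ω)·0.000 + ω·-1.000 = -0.960
  v: GS value = (2 - (-3)·-0.960 - (4)·0.000) / (11) = -0.080;  v ← (1−ω)·0.000 + ω·-0.080 = -0.077
  w: GS value = (7 - (1)·-0.960 - (1)·-0.077) / (3) = 2.679;  w ← (1−ω)·0.000 + ω·2.679 = 2.572

(-0.960, -0.077, 2.572)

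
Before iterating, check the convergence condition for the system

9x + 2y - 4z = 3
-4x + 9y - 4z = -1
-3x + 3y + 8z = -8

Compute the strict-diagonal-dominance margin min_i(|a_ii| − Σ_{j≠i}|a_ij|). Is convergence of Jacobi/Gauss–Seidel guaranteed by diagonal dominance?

row 1: |9| − (2+4) = 3
row 2: |9| − (4+4) = 1
row 3: |8| − (3+3) = 2
minimum over rows = 1 → strictly diagonally dominant (convergence guaranteed)

1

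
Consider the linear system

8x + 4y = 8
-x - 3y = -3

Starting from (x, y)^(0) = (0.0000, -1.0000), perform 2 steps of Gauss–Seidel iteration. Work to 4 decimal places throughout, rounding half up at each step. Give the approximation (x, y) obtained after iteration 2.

Iteration 1:
  x = (8 - (4)·-1.0000) / (8) = 1.5000
  y = (-3 - (-1)·1.5000) / (-3) = 0.5000
Iteration 2:
  x = (8 - (4)·0.5000) / (8) = 0.7500
  y = (-3 - (-1)·0.7500) / (-3) = 0.7500

(0.7500, 0.7500)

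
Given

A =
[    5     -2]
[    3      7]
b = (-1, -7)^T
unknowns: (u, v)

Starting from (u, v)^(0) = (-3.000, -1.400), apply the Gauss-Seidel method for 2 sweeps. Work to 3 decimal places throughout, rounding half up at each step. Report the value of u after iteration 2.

Iteration 1:
  u = (-1 - (-2)·-1.400) / (5) = -0.760
  v = (-7 - (3)·-0.760) / (7) = -0.674
Iteration 2:
  u = (-1 - (-2)·-0.674) / (5) = -0.470
  v = (-7 - (3)·-0.470) / (7) = -0.799

-0.470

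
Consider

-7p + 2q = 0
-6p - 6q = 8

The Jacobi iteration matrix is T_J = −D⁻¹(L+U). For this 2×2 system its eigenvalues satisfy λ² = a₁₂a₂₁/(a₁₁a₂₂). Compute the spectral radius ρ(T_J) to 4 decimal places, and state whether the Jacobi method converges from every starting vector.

0.5345

a₁₂a₂₁/(a₁₁a₂₂) = (2)·(-6) / ((-7)·(-6)) = -0.285714
ρ = √|-0.285714| = √0.285714 = 0.5345
ρ < 1, so Jacobi converges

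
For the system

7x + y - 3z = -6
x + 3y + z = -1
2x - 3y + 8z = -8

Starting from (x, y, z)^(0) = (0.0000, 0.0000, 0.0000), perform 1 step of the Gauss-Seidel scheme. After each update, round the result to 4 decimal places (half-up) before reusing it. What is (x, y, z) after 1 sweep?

(-0.8571, -0.0476, -0.8036)

Iteration 1:
  x = (-6 - (1)·0.0000 - (-3)·0.0000) / (7) = -0.8571
  y = (-1 - (1)·-0.8571 - (1)·0.0000) / (3) = -0.0476
  z = (-8 - (2)·-0.8571 - (-3)·-0.0476) / (8) = -0.8036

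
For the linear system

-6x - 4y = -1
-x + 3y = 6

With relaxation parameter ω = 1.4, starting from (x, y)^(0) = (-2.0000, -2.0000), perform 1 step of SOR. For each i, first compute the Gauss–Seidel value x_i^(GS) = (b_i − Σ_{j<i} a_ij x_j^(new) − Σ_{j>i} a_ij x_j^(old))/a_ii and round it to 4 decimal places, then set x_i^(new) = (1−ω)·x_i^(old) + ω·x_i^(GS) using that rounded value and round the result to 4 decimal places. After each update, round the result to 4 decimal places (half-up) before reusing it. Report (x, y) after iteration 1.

(2.9000, 4.9534)

Iteration 1:
  x: GS value = (-1 - (-4)·-2.0000) / (-6) = 1.5000;  x ← (1−ω)·-2.0000 + ω·1.5000 = 2.9000
  y: GS value = (6 - (-1)·2.9000) / (3) = 2.9667;  y ← (1−ω)·-2.0000 + ω·2.9667 = 4.9534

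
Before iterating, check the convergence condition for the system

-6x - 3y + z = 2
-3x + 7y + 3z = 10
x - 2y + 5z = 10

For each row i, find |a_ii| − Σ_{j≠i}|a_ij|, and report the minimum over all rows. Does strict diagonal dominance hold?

1

row 1: |-6| − (3+1) = 2
row 2: |7| − (3+3) = 1
row 3: |5| − (1+2) = 2
minimum over rows = 1 → strictly diagonally dominant (convergence guaranteed)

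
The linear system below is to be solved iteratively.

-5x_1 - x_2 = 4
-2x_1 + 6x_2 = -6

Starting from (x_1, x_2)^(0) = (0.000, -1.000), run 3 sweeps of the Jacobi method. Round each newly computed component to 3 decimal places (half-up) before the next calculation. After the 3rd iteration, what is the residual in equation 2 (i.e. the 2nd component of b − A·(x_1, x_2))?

Iteration 1:
  x_1 = (4 - (-1)·-1.000) / (-5) = -0.600
  x_2 = (-6 - (-2)·0.000) / (6) = -1.000
Iteration 2:
  x_1 = (4 - (-1)·-1.000) / (-5) = -0.600
  x_2 = (-6 - (-2)·-0.600) / (6) = -1.200
Iteration 3:
  x_1 = (4 - (-1)·-1.200) / (-5) = -0.560
  x_2 = (-6 - (-2)·-0.600) / (6) = -1.200
Residual b − A·x = (0.000, 0.080)

0.080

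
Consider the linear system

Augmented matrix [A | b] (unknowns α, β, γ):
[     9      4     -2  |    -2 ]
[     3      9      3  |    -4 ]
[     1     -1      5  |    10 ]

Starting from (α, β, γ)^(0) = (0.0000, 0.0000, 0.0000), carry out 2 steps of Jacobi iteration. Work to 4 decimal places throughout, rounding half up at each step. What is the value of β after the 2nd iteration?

-1.0370

Iteration 1:
  α = (-2 - (4)·0.0000 - (-2)·0.0000) / (9) = -0.2222
  β = (-4 - (3)·0.0000 - (3)·0.0000) / (9) = -0.4444
  γ = (10 - (1)·0.0000 - (-1)·0.0000) / (5) = 2.0000
Iteration 2:
  α = (-2 - (4)·-0.4444 - (-2)·2.0000) / (9) = 0.4197
  β = (-4 - (3)·-0.2222 - (3)·2.0000) / (9) = -1.0370
  γ = (10 - (1)·-0.2222 - (-1)·-0.4444) / (5) = 1.9556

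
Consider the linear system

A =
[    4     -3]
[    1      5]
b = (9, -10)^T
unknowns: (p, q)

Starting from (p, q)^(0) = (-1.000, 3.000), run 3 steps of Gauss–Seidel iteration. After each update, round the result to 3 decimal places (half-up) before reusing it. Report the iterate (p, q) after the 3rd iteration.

Iteration 1:
  p = (9 - (-3)·3.000) / (4) = 4.500
  q = (-10 - (1)·4.500) / (5) = -2.900
Iteration 2:
  p = (9 - (-3)·-2.900) / (4) = 0.075
  q = (-10 - (1)·0.075) / (5) = -2.015
Iteration 3:
  p = (9 - (-3)·-2.015) / (4) = 0.739
  q = (-10 - (1)·0.739) / (5) = -2.148

(0.739, -2.148)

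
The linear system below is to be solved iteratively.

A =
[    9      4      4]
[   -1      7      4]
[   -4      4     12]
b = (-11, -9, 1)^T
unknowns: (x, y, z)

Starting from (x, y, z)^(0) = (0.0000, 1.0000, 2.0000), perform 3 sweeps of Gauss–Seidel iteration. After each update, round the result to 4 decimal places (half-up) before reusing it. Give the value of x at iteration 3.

-0.8407

Iteration 1:
  x = (-11 - (4)·1.0000 - (4)·2.0000) / (9) = -2.5556
  y = (-9 - (-1)·-2.5556 - (4)·2.0000) / (7) = -2.7937
  z = (1 - (-4)·-2.5556 - (4)·-2.7937) / (12) = 0.1627
Iteration 2:
  x = (-11 - (4)·-2.7937 - (4)·0.1627) / (9) = -0.0529
  y = (-9 - (-1)·-0.0529 - (4)·0.1627) / (7) = -1.3862
  z = (1 - (-4)·-0.0529 - (4)·-1.3862) / (12) = 0.5278
Iteration 3:
  x = (-11 - (4)·-1.3862 - (4)·0.5278) / (9) = -0.8407
  y = (-9 - (-1)·-0.8407 - (4)·0.5278) / (7) = -1.7074
  z = (1 - (-4)·-0.8407 - (4)·-1.7074) / (12) = 0.3722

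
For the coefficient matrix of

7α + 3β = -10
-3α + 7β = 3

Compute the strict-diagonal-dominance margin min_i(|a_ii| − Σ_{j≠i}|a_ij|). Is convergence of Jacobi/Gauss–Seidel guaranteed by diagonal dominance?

row 1: |7| − (3) = 4
row 2: |7| − (3) = 4
minimum over rows = 4 → strictly diagonally dominant (convergence guaranteed)

4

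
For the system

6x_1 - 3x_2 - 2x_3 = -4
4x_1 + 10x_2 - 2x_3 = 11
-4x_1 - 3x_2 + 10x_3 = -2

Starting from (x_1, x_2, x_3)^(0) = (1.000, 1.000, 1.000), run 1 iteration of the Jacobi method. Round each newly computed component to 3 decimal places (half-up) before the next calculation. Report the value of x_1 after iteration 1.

0.167

Iteration 1:
  x_1 = (-4 - (-3)·1.000 - (-2)·1.000) / (6) = 0.167
  x_2 = (11 - (4)·1.000 - (-2)·1.000) / (10) = 0.900
  x_3 = (-2 - (-4)·1.000 - (-3)·1.000) / (10) = 0.500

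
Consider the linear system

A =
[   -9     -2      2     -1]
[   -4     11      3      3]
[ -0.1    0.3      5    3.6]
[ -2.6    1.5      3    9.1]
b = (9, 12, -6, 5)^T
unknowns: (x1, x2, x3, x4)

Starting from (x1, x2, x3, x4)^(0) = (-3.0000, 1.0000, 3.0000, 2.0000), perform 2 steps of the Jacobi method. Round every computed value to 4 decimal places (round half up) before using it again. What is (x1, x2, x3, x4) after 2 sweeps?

Iteration 1:
  x1 = (9 - (-2)·1.0000 - (2)·3.0000 - (-1)·2.0000) / (-9) = -0.7778
  x2 = (12 - (-4)·-3.0000 - (3)·3.0000 - (3)·2.0000) / (11) = -1.3636
  x3 = (-6 - (-0.1)·-3.0000 - (0.3)·1.0000 - (3.6)·2.0000) / (5) = -2.7600
  x4 = (5 - (-2.6)·-3.0000 - (1.5)·1.0000 - (3)·3.0000) / (9.1) = -1.4615
Iteration 2:
  x1 = (9 - (-2)·-1.3636 - (2)·-2.7600 - (-1)·-1.4615) / (-9) = -1.1479
  x2 = (12 - (-4)·-0.7778 - (3)·-2.7600 - (3)·-1.4615) / (11) = 1.9594
  x3 = (-6 - (-0.1)·-0.7778 - (0.3)·-1.3636 - (3.6)·-1.4615) / (5) = -0.0815
  x4 = (5 - (-2.6)·-0.7778 - (1.5)·-1.3636 - (3)·-2.7600) / (9.1) = 1.4619

(-1.1479, 1.9594, -0.0815, 1.4619)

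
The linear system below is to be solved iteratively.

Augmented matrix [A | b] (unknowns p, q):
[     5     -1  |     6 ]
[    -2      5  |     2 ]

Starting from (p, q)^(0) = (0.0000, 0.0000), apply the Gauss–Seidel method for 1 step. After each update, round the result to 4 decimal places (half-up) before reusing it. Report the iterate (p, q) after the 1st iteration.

(1.2000, 0.8800)

Iteration 1:
  p = (6 - (-1)·0.0000) / (5) = 1.2000
  q = (2 - (-2)·1.2000) / (5) = 0.8800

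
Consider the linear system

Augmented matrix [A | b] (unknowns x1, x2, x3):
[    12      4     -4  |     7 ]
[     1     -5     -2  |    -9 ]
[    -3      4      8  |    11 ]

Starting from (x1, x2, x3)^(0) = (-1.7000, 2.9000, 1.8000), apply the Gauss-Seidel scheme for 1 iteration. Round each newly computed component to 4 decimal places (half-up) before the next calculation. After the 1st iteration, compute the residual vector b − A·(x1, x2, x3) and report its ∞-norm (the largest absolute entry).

Iteration 1:
  x1 = (7 - (4)·2.9000 - (-4)·1.8000) / (12) = 0.2167
  x2 = (-9 - (1)·0.2167 - (-2)·1.8000) / (-5) = 1.1233
  x3 = (11 - (-3)·0.2167 - (4)·1.1233) / (8) = 0.8946
Residual b − A·x = (3.4848, -1.8110, 0.0001); ∞-norm = 3.4848

3.4848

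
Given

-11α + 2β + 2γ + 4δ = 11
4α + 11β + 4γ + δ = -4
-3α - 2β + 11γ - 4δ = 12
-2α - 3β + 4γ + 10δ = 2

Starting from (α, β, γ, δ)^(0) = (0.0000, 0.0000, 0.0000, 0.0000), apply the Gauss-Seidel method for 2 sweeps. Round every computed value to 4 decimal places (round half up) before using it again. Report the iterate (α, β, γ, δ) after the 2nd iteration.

(-0.9703, -0.2786, 0.6566, -0.3403)

Iteration 1:
  α = (11 - (2)·0.0000 - (2)·0.0000 - (4)·0.0000) / (-11) = -1.0000
  β = (-4 - (4)·-1.0000 - (4)·0.0000 - (1)·0.0000) / (11) = 0.0000
  γ = (12 - (-3)·-1.0000 - (-2)·0.0000 - (-4)·0.0000) / (11) = 0.8182
  δ = (2 - (-2)·-1.0000 - (-3)·0.0000 - (4)·0.8182) / (10) = -0.3273
Iteration 2:
  α = (11 - (2)·0.0000 - (2)·0.8182 - (4)·-0.3273) / (-11) = -0.9703
  β = (-4 - (4)·-0.9703 - (4)·0.8182 - (1)·-0.3273) / (11) = -0.2786
  γ = (12 - (-3)·-0.9703 - (-2)·-0.2786 - (-4)·-0.3273) / (11) = 0.6566
  δ = (2 - (-2)·-0.9703 - (-3)·-0.2786 - (4)·0.6566) / (10) = -0.3403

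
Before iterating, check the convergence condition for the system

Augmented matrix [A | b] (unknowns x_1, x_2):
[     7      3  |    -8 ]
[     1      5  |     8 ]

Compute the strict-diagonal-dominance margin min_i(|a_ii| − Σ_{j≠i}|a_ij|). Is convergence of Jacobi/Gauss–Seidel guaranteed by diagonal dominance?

4

row 1: |7| − (3) = 4
row 2: |5| − (1) = 4
minimum over rows = 4 → strictly diagonally dominant (convergence guaranteed)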